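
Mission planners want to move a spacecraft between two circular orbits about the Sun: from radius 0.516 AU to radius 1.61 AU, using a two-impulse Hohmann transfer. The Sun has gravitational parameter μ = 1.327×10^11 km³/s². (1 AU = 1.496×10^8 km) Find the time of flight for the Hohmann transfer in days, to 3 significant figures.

In km: r₁ = 0.516 × 1.496×10^8 = 7.71936×10^7 km; r₂ = 1.61 × 1.496×10^8 = 2.40856×10^8 km.
Semi-major axis of the transfer orbit: a_t = (7.71936×10^7 + 2.40856×10^8)/2 = 1.590248×10^8 km.
By Kepler's third law the transfer-orbit period is T = 2π√(a_t³/μ), so t = T/2 = 1.729×10^7 s.
Converting: 1.729×10^7 s ÷ 86400 s/day = 200 days.

t = 200 days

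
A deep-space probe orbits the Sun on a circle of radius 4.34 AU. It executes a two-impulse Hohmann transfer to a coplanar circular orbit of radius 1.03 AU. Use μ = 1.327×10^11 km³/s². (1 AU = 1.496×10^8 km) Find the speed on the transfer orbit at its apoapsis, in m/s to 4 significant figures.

In km: r₁ = 4.34 × 1.496×10^8 = 6.49264×10^8 km; r₂ = 1.03 × 1.496×10^8 = 1.54088×10^8 km.
Transfer-ellipse semi-major axis a_t = (r₁ + r₂)/2 = (6.49264×10^8 + 1.54088×10^8)/2 = 4.01676×10^8 km.
At apoapsis, r = 6.49264×10^8 km.
Applying v² = μ(2/r − 1/a_t): v = 8.855 km/s.

v = 8855 m/s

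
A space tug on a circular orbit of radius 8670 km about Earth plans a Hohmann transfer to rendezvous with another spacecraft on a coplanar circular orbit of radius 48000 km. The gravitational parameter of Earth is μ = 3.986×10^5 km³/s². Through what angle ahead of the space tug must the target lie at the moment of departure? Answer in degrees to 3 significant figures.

φ = 98.4°

Transfer-ellipse semi-major axis a_t = (r₁ + r₂)/2 = (8670 + 48000)/2 = 28335 km.
Transfer time t = π√(a_t³/μ) = 23734 s.
The target's mean motion on its circular orbit is ω₂ = √(μ/r₂³) = 6.0035×10^-5 rad/s.
Angle swept by the target during transfer: ω₂·t = 1.4249 rad = 81.64°.
Arrival is 180° from departure on the ellipse, so φ = 180° − 81.64° = 98.4°.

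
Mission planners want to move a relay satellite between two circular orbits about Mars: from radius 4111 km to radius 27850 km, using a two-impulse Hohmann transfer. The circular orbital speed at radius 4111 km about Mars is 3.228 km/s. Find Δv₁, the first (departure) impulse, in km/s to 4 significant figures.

Δv₁ = 1.033 km/s

From the circular-orbit relation v² = μ/r at r = 4111 km: μ = v²r = (3.228)² × 4111 = 42836.6 km³/s².
Transfer-ellipse semi-major axis a_t = (r₁ + r₂)/2 = (4111 + 27850)/2 = 15980.5 km.
Circular speed at r = 4111 km: v_c = √(μ/r) = 3.228 km/s.
Transfer-orbit speed at the same r (vis-viva, a = a_t): v_t = √[μ(2/r − 1/a_t)] = 4.261 km/s.
Δv₁ = |v_t − v_c| = |4.261 − 3.228| = 1.033 km/s.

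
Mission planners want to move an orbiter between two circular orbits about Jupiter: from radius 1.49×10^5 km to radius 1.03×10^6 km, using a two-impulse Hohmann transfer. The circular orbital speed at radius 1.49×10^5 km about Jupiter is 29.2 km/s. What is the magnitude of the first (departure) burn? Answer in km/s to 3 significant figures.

Δv₁ = 9.40 km/s

From the circular-orbit relation v² = μ/r at r = 1.49×10^5 km: μ = v²r = (29.2)² × 1.49×10^5 = 1.27043×10^8 km³/s².
The Hohmann ellipse has a_t = (r₁ + r₂)/2 = 5.895×10^5 km.
Circular speed at r = 1.490×10^5 km: v_c = √(μ/r) = 29.200 km/s.
Transfer-orbit speed at the same r (vis-viva, a = a_t): v_t = √[μ(2/r − 1/a_t)] = 38.598 km/s.
Δv₁ = |v_t − v_c| = |38.598 − 29.200| = 9.398 km/s.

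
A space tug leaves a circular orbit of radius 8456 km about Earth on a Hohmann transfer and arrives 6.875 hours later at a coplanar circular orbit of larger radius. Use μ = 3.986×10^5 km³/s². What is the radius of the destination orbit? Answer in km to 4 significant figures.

Transfer time t = 6.875 hours = 24750 s, and t = π√(a_t³/μ).
So a_t = (μ t²/π²)^(1/3) = (3.986×10^5 × (24750)² / π²)^(1/3) = 29138 km.
Since a_t = (r₁ + r₂)/2, r₂ = 2a_t − r₁ = 2×29138 − 8456 = 49820 km.

r₂ = 49820 km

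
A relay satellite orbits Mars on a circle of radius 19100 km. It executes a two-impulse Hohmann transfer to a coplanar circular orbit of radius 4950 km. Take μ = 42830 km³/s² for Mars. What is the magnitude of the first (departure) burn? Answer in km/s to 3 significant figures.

Semi-major axis of the transfer orbit: a_t = (19100 + 4950)/2 = 12025 km.
On the circular orbit at r = 19100 km, v_c = √(μ/r) = 1.4975 km/s.
Vis-viva on the transfer ellipse at r = 19100 km gives v_t = √[μ(2/r − 1/a_t)] = 0.96077 km/s.
Δv₁ = |v_t − v_c| = |0.96077 − 1.4975| = 0.5367 km/s.

Δv₁ = 0.537 km/s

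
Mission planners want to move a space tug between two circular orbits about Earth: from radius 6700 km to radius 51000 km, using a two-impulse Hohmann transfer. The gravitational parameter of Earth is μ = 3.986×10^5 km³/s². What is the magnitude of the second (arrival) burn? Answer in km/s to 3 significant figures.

Transfer-ellipse semi-major axis a_t = (r₁ + r₂)/2 = (6700 + 51000)/2 = 28850 km.
On the circular orbit at r = 51000 km, v_c = √(μ/r) = 2.79565 km/s.
Transfer-orbit speed at the same r (vis-viva, a = a_t): v_t = √[μ(2/r − 1/a_t)] = 1.34725 km/s.
Δv₂ = |v_t − v_c| = |1.34725 − 2.79565| = 1.448 km/s.

Δv₂ = 1.45 km/s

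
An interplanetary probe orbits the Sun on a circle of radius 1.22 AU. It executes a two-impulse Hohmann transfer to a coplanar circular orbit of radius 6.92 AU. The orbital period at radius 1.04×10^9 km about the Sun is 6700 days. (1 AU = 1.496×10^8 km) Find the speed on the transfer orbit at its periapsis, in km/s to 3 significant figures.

From Kepler's third law T² = 4π²r³/μ at r = 1.04×10^9 km, T = 6700 days = 6700 × 86400 s = 5.7888×10^8 s: μ = 4π²r³/T² = 1.32520×10^11 km³/s².
In km: r₁ = 1.22 × 1.496×10^8 = 1.82512×10^8 km; r₂ = 6.92 × 1.496×10^8 = 1.035232×10^9 km.
Transfer-ellipse semi-major axis a_t = (r₁ + r₂)/2 = (1.82512×10^8 + 1.035232×10^9)/2 = 6.08872×10^8 km.
The periapsis of the transfer ellipse is at r = 1.82512×10^8 km.
From the vis-viva equation, v = √[μ(2/r − 1/a_t)] = 35.14 km/s.

v = 35.1 km/s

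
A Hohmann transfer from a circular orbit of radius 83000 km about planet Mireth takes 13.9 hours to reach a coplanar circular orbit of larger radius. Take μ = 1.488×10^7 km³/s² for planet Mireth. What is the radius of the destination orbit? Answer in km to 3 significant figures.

Transfer time t = 13.9 hours = 50040 s, and t = π√(a_t³/μ).
So a_t = (μ t²/π²)^(1/3) = (1.488×10^7 × (50040)² / π²)^(1/3) = 1.5571×10^5 km.
Since a_t = (r₁ + r₂)/2, r₂ = 2a_t − r₁ = 2×1.5571×10^5 − 83000 = 2.2842×10^5 km.

r₂ = 2.28×10^5 km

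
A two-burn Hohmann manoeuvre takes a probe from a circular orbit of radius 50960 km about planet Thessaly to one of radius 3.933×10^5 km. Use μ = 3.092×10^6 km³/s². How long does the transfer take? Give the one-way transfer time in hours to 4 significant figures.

Transfer-ellipse semi-major axis a_t = (r₁ + r₂)/2 = (50960 + 3.933×10^5)/2 = 2.2213×10^5 km.
By Kepler's third law the transfer-orbit period is T = 2π√(a_t³/μ), so t = T/2 = 1.8704×10^5 s.
Converting: 1.8704×10^5 s ÷ 3600 s/hour = 51.96 hours.

t = 51.96 hours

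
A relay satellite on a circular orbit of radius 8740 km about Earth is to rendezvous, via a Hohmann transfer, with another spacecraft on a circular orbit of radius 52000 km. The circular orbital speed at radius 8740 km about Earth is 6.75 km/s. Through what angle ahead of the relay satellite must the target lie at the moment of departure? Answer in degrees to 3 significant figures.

φ = 99.7°

From the circular-orbit relation v² = μ/r at r = 8740 km: μ = v²r = (6.75)² × 8740 = 3.98216×10^5 km³/s².
The Hohmann ellipse has a_t = (r₁ + r₂)/2 = 30370 km.
The half-period of the transfer ellipse is t = π√(a_t³/μ) = 26349 s.
Target angular speed ω₂ = √(μ/r₂³) = 5.3218×10^-5 rad/s.
Angle swept by the target during transfer: ω₂·t = 1.4022 rad = 80.34°.
The relay satellite traverses 180° on the transfer ellipse, so the target must lead by 180° − 80.34° = 99.7°.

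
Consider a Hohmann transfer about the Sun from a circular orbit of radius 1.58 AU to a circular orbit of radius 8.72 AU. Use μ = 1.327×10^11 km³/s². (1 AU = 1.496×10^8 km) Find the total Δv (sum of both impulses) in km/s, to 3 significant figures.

In km: r₁ = 1.58 × 1.496×10^8 = 2.36368×10^8 km; r₂ = 8.72 × 1.496×10^8 = 1.304512×10^9 km.
Semi-major axis of the transfer orbit: a_t = (2.36368×10^8 + 1.304512×10^9)/2 = 7.7044×10^8 km.
Circular speed at r₁: v₁ = √(μ/r₁) = √(1.327×10^11/2.36368×10^8) = 23.69415 km/s.
On the transfer ellipse at r₁, v² = μ(2/r − 1/a) gives v_p = √[μ(2/r₁ − 1/a_t)] = 30.83158 km/s.
First burn Δv₁ = |v_p − v₁| = 7.137 km/s.
At r₂, v₂ = √(μ/r₂) = 10.0858 km/s.
Transfer-orbit speed at r₂: v_a = √[μ(2/r₂ − 1/a_t)] = 5.58646 km/s.
Second burn Δv₂ = |v₂ − v_a| = 4.499 km/s.
Total Δv = Δv₁ + Δv₂ = 11.64 km/s.

Δv = 11.6 km/s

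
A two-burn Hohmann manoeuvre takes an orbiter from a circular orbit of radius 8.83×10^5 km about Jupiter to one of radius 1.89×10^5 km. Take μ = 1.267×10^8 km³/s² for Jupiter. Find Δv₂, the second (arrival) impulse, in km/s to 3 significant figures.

The Hohmann ellipse has a_t = (r₁ + r₂)/2 = 5.360×10^5 km.
On the circular orbit at r = 1.890×10^5 km, v_c = √(μ/r) = 25.89 km/s.
Vis-viva on the transfer ellipse at r = 1.890×10^5 km gives v_t = √[μ(2/r − 1/a_t)] = 33.23 km/s.
Δv₂ = |v_t − v_c| = |33.23 − 25.89| = 7.340 km/s.

Δv₂ = 7.34 km/s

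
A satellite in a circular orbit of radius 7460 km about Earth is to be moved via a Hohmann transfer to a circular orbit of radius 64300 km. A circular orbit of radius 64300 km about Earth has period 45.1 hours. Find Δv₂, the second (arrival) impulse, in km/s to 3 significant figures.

From Kepler's third law T² = 4π²r³/μ at r = 64300 km, T = 45.1 hours = 45.1 × 3600 s = 1.6236×10^5 s: μ = 4π²r³/T² = 3.98139×10^5 km³/s².
Semi-major axis of the transfer orbit: a_t = (7460 + 64300)/2 = 35880 km.
Circular speed at r = 64300 km: v_c = √(μ/r) = 2.4884 km/s.
Transfer-orbit speed at the same r (vis-viva, a = a_t): v_t = √[μ(2/r − 1/a_t)] = 1.1346 km/s.
Δv₂ = |v_t − v_c| = |1.1346 − 2.4884| = 1.354 km/s.

Δv₂ = 1.35 km/s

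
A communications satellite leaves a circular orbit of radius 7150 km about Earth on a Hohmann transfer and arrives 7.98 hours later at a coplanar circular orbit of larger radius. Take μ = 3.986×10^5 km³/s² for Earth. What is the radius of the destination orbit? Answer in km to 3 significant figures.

Transfer time t = 7.98 hours = 28728 s, and t = π√(a_t³/μ).
So a_t = (μ t²/π²)^(1/3) = (3.986×10^5 × (28728)² / π²)^(1/3) = 32182 km.
Since a_t = (r₁ + r₂)/2, r₂ = 2a_t − r₁ = 2×32182 − 7150 = 57214 km.

r₂ = 57200 km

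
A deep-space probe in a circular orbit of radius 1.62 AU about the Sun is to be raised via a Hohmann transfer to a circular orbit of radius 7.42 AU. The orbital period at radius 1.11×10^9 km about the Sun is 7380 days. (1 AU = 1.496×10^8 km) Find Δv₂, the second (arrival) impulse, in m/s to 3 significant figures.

From Kepler's third law T² = 4π²r³/μ at r = 1.11×10^9 km, T = 7380 days = 7380 × 86400 s = 6.37632×10^8 s: μ = 4π²r³/T² = 1.32797×10^11 km³/s².
In km: r₁ = 1.62 × 1.496×10^8 = 2.42352×10^8 km; r₂ = 7.42 × 1.496×10^8 = 1.110032×10^9 km.
Semi-major axis of the transfer orbit: a_t = (2.42352×10^8 + 1.110032×10^9)/2 = 6.76192×10^8 km.
On the circular orbit at r = 1.110032×10^9 km, v_c = √(μ/r) = 10.938 km/s.
Transfer-orbit speed at the same r (vis-viva, a = a_t): v_t = √[μ(2/r − 1/a_t)] = 6.5481 km/s.
Δv₂ = |v_t − v_c| = |6.5481 − 10.938| = 4.390 km/s.

Δv₂ = 4390 m/s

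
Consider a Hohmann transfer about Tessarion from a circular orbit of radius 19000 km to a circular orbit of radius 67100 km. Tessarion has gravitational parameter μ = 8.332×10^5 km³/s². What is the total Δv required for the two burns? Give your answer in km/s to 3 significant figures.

Δv = 2.83 km/s

The Hohmann ellipse has a_t = (r₁ + r₂)/2 = 43050 km.
Circular speed at r₁: v₁ = √(μ/r₁) = √(8.332×10^5/19000) = 6.622 km/s.
Transfer-orbit speed at r₁ (v² = μ(2/r − 1/a)): v_p = √[μ(2/r₁ − 1/a_t)] = 8.267 km/s.
First burn Δv₁ = |v_p − v₁| = 1.645 km/s.
Circular speed at r₂: v₂ = √(μ/r₂) = 3.524 km/s.
Transfer-orbit speed at r₂: v_a = √[μ(2/r₂ − 1/a_t)] = 2.341 km/s.
Second burn Δv₂ = |v₂ − v_a| = 1.183 km/s.
Total Δv = Δv₁ + Δv₂ = 2.828 km/s.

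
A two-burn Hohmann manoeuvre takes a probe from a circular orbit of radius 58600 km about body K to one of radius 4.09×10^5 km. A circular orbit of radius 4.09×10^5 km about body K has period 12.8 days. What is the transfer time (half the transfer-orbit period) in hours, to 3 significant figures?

From Kepler's third law T² = 4π²r³/μ at r = 4.09×10^5 km, T = 12.8 days = 12.8 × 86400 s = 1.10592×10^6 s: μ = 4π²r³/T² = 2.20842×10^6 km³/s².
The Hohmann ellipse has a_t = (r₁ + r₂)/2 = 2.338×10^5 km.
Half the transfer-orbit period gives t = π√(a_t³/μ) = 2.390×10^5 s.
Converting: 2.390×10^5 s ÷ 3600 s/hour = 66.4 hours.

t = 66.4 hours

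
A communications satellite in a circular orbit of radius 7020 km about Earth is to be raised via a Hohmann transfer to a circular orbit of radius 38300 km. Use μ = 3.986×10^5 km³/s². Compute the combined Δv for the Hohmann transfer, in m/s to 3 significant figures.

Δv = 3690 m/s

Semi-major axis of the transfer orbit: a_t = (7020 + 38300)/2 = 22660 km.
At r₁ the circular-orbit speed is v₁ = √(μ/r₁) = 7.5353 km/s.
Transfer-orbit speed at r₁ (vis-viva): v_p = √[μ(2/r₁ − 1/a_t)] = 9.7965 km/s.
First burn Δv₁ = |v_p − v₁| = 2.2612 km/s.
At r₂, v₂ = √(μ/r₂) = 3.2260 km/s.
Transfer-orbit speed at r₂: v_a = √[μ(2/r₂ − 1/a_t)] = 1.7956 km/s.
Second burn Δv₂ = |v₂ − v_a| = 1.4304 km/s.
Total Δv = Δv₁ + Δv₂ = 3.692 km/s.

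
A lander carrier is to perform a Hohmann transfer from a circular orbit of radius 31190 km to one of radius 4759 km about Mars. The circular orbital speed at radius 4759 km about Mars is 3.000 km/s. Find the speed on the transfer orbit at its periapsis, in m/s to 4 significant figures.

v = 3952 m/s

From the circular-orbit relation v² = μ/r at r = 4759 km: μ = v²r = (3.000)² × 4759 = 42831.0 km³/s².
Transfer-ellipse semi-major axis a_t = (r₁ + r₂)/2 = (31190 + 4759)/2 = 17974.5 km.
The periapsis of the transfer ellipse is at r = 4759 km.
Vis-viva: v = √[μ(2/r − 1/a_t)] = √[42831.0 × (2/4759 − 1/17974.5)] = 3.952 km/s.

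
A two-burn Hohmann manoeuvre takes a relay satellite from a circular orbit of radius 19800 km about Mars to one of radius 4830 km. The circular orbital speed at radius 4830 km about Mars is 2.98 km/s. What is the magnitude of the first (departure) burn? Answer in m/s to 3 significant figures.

Δv₁ = 550 m/s

From the circular-orbit relation v² = μ/r at r = 4830 km: μ = v²r = (2.98)² × 4830 = 42892.3 km³/s².
Semi-major axis of the transfer orbit: a_t = (19800 + 4830)/2 = 12315 km.
Circular speed at r = 19800 km: v_c = √(μ/r) = 1.47183 km/s.
Vis-viva on the transfer ellipse at r = 19800 km gives v_t = √[μ(2/r − 1/a_t)] = 0.921751 km/s.
Δv₁ = |v_t − v_c| = |0.921751 − 1.47183| = 0.5501 km/s.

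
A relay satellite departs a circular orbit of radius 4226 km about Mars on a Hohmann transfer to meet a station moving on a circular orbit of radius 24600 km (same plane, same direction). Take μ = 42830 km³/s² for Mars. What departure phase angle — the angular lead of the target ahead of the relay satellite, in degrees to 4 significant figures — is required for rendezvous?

Transfer-ellipse semi-major axis a_t = (r₁ + r₂)/2 = (4226 + 24600)/2 = 14413 km.
The half-period of the transfer ellipse is t = π√(a_t³/μ) = 26267 s.
Target angular speed ω₂ = √(μ/r₂³) = 5.3638×10^-5 rad/s.
Angle swept by the target during transfer: ω₂·t = 1.4089 rad = 80.72°.
The relay satellite traverses 180° on the transfer ellipse, so the target must lead by 180° − 80.72° = 99.28°.

φ = 99.28°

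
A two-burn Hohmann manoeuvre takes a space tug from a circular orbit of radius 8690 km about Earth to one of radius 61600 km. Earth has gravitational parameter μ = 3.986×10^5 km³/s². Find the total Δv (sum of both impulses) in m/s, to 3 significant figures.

The Hohmann ellipse has a_t = (r₁ + r₂)/2 = 35145 km.
Circular speed at r₁: v₁ = √(μ/r₁) = √(3.986×10^5/8690) = 6.7727 km/s.
Transfer-orbit speed at r₁ (vis-viva equation): v_p = √[μ(2/r₁ − 1/a_t)] = 8.9664 km/s.
First burn Δv₁ = |v_p − v₁| = 2.194 km/s.
At r₂, v₂ = √(μ/r₂) = 2.544 km/s.
Transfer-orbit speed at r₂: v_a = √[μ(2/r₂ − 1/a_t)] = 1.265 km/s.
Second burn Δv₂ = |v₂ − v_a| = 1.279 km/s.
Total Δv = Δv₁ + Δv₂ = 3.473 km/s.

Δv = 3470 m/s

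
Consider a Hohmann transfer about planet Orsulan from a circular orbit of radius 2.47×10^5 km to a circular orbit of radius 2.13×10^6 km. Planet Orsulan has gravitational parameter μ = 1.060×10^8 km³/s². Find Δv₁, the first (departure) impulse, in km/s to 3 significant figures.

Δv₁ = 7.02 km/s

The Hohmann ellipse has a_t = (r₁ + r₂)/2 = 1.1885×10^6 km.
On the circular orbit at r = 2.470×10^5 km, v_c = √(μ/r) = 20.716 km/s.
Transfer-orbit speed at the same r (vis-viva, a = a_t): v_t = √[μ(2/r − 1/a_t)] = 27.733 km/s.
Δv₁ = |v_t − v_c| = |27.733 − 20.716| = 7.017 km/s.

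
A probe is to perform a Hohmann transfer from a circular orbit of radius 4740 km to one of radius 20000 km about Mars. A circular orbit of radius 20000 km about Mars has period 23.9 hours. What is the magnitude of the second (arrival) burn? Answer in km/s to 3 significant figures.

From Kepler's third law T² = 4π²r³/μ at r = 20000 km, T = 23.9 hours = 23.9 × 3600 s = 86040 s: μ = 4π²r³/T² = 42662.8 km³/s².
Semi-major axis of the transfer orbit: a_t = (4740 + 20000)/2 = 12370 km.
Circular speed at r = 20000 km: v_c = √(μ/r) = 1.4605 km/s.
Vis-viva on the transfer ellipse at r = 20000 km gives v_t = √[μ(2/r − 1/a_t)] = 0.90409 km/s.
Δv₂ = |v_t − v_c| = |0.90409 − 1.4605| = 0.5564 km/s.

Δv₂ = 0.556 km/s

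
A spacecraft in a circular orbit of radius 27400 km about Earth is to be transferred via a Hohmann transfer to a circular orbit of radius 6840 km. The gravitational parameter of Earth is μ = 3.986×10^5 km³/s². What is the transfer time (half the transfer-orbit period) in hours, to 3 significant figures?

The Hohmann ellipse has a_t = (r₁ + r₂)/2 = 17120 km.
By Kepler's third law the transfer-orbit period is T = 2π√(a_t³/μ), so t = T/2 = 11150 s.
Converting: 11150 s ÷ 3600 s/hour = 3.10 hours.

t = 3.10 hours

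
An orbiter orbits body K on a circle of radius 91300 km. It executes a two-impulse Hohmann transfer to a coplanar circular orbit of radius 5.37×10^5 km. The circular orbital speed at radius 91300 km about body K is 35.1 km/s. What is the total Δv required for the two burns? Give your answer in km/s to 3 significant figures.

Δv = 17.5 km/s

From the circular-orbit relation v² = μ/r at r = 91300 km: μ = v²r = (35.1)² × 91300 = 1.12483×10^8 km³/s².
Semi-major axis of the transfer orbit: a_t = (91300 + 5.370×10^5)/2 = 3.1415×10^5 km.
At r₁ the circular-orbit speed is v₁ = √(μ/r₁) = 35.10 km/s.
Transfer-orbit speed at r₁ (vis-viva equation): v_p = √[μ(2/r₁ − 1/a_t)] = 45.89 km/s.
First burn Δv₁ = |v_p − v₁| = 10.79 km/s.
At r₂, v₂ = √(μ/r₂) = 14.473 km/s.
Transfer-orbit speed at r₂: v_a = √[μ(2/r₂ − 1/a_t)] = 7.8023 km/s.
Second burn Δv₂ = |v₂ − v_a| = 6.671 km/s.
Δv = Δv₁ + Δv₂ = 10.79 + 6.671 = 17.46 km/s.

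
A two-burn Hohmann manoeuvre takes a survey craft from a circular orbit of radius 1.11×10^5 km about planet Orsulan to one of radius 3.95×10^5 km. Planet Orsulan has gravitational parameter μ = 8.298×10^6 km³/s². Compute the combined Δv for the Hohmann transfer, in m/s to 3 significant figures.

Semi-major axis of the transfer orbit: a_t = (1.110×10^5 + 3.950×10^5)/2 = 2.530×10^5 km.
At r₁ the circular-orbit speed is v₁ = √(μ/r₁) = 8.64620 km/s.
Transfer-orbit speed at r₁ (v² = μ(2/r − 1/a)): v_p = √[μ(2/r₁ − 1/a_t)] = 10.8035 km/s.
First burn Δv₁ = |v_p − v₁| = 2.1573 km/s.
Circular speed at r₂: v₂ = √(μ/r₂) = 4.5834 km/s.
Transfer-orbit speed at r₂: v_a = √[μ(2/r₂ − 1/a_t)] = 3.0359 km/s.
Second burn Δv₂ = |v₂ − v_a| = 1.5475 km/s.
Total Δv = Δv₁ + Δv₂ = 3.705 km/s.

Δv = 3700 m/s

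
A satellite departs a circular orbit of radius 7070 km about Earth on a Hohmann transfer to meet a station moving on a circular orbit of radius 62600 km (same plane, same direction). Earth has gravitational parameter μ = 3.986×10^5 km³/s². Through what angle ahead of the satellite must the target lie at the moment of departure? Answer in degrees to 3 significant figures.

The Hohmann ellipse has a_t = (r₁ + r₂)/2 = 34835 km.
Transfer time t = π√(a_t³/μ) = 32352 s.
Target angular speed ω₂ = √(μ/r₂³) = 4.0309×10^-5 rad/s.
Angle swept by the target during transfer: ω₂·t = 1.3041 rad = 74.72°.
Arrival is 180° from departure on the ellipse, so φ = 180° − 74.72° = 105°.

φ = 105°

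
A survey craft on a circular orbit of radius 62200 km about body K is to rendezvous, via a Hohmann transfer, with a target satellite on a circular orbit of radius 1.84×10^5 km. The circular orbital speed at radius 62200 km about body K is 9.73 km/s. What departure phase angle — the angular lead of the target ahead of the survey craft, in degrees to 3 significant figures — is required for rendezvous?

φ = 81.5°

From the circular-orbit relation v² = μ/r at r = 62200 km: μ = v²r = (9.73)² × 62200 = 5.88865×10^6 km³/s².
The Hohmann ellipse has a_t = (r₁ + r₂)/2 = 1.231×10^5 km.
Transfer time t = π√(a_t³/μ) = 55915 s.
The target's mean motion on its circular orbit is ω₂ = √(μ/r₂³) = 3.0745×10^-5 rad/s.
Angle swept by the target during transfer: ω₂·t = 1.7191 rad = 98.50°.
The survey craft traverses 180° on the transfer ellipse, so the target must lead by 180° − 98.50° = 81.5°.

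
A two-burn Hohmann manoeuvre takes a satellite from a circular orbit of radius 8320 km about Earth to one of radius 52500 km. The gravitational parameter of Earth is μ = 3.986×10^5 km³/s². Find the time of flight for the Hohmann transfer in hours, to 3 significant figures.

t = 7.33 hours

Transfer-ellipse semi-major axis a_t = (r₁ + r₂)/2 = (8320 + 52500)/2 = 30410 km.
By Kepler's third law the transfer-orbit period is T = 2π√(a_t³/μ), so t = T/2 = 26390 s.
Converting: 26390 s ÷ 3600 s/hour = 7.33 hours.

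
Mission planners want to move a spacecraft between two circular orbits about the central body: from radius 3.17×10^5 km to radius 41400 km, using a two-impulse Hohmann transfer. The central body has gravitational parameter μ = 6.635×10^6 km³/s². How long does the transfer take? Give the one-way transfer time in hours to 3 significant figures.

t = 25.7 hours

Semi-major axis of the transfer orbit: a_t = (3.170×10^5 + 41400)/2 = 1.792×10^5 km.
Transfer time t = π√(a_t³/μ) = π√((1.792×10^5)³ / 6.635×10^6) = 92520 s.
Converting: 92520 s ÷ 3600 s/hour = 25.7 hours.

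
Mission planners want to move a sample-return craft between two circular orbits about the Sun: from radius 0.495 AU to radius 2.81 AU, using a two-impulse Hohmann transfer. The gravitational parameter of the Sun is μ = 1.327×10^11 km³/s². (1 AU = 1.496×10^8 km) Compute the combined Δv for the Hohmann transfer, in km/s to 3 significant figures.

Δv = 20.9 km/s

In km: r₁ = 0.495 × 1.496×10^8 = 7.4052×10^7 km; r₂ = 2.81 × 1.496×10^8 = 4.20376×10^8 km.
The Hohmann ellipse has a_t = (r₁ + r₂)/2 = 2.47214×10^8 km.
At r₁ the circular-orbit speed is v₁ = √(μ/r₁) = 42.33 km/s.
Transfer-orbit speed at r₁ (v² = μ(2/r − 1/a)): v_p = √[μ(2/r₁ − 1/a_t)] = 55.20 km/s.
First burn Δv₁ = |v_p − v₁| = 12.87 km/s.
At r₂, v₂ = √(μ/r₂) = 17.767 km/s.
Transfer-orbit speed at r₂: v_a = √[μ(2/r₂ − 1/a_t)] = 9.7241 km/s.
Second burn Δv₂ = |v₂ − v_a| = 8.043 km/s.
Δv = Δv₁ + Δv₂ = 12.87 + 8.043 = 20.91 km/s.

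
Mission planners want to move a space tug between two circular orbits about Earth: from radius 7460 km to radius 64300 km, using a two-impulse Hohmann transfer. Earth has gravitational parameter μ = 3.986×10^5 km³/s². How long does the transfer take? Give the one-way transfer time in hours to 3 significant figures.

t = 9.39 hours

Semi-major axis of the transfer orbit: a_t = (7460 + 64300)/2 = 35880 km.
Transfer time t = π√(a_t³/μ) = π√((35880)³ / 3.986×10^5) = 33820 s.
Converting: 33820 s ÷ 3600 s/hour = 9.39 hours.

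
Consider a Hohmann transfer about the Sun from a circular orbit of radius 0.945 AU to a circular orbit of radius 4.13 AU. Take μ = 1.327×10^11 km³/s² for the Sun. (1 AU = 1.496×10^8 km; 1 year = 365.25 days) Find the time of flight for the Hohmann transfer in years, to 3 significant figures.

t = 2.02 years

In km: r₁ = 0.945 × 1.496×10^8 = 1.41372×10^8 km; r₂ = 4.13 × 1.496×10^8 = 6.17848×10^8 km.
The Hohmann ellipse has a_t = (r₁ + r₂)/2 = 3.7961×10^8 km.
Transfer time t = π√(a_t³/μ) = π√((3.7961×10^8)³ / 1.327×10^11) = 6.379×10^7 s.
Converting: 6.379×10^7 s ÷ 3.15576×10^7 s/year (365.25 × 86400) = 2.02 years.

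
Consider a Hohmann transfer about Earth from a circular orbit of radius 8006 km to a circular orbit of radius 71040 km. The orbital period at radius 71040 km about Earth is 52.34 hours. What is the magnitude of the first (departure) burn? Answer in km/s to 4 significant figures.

From Kepler's third law T² = 4π²r³/μ at r = 71040 km, T = 52.34 hours = 52.34 × 3600 s = 1.88424×10^5 s: μ = 4π²r³/T² = 3.98654×10^5 km³/s².
Transfer-ellipse semi-major axis a_t = (r₁ + r₂)/2 = (8006 + 71040)/2 = 39523 km.
On the circular orbit at r = 8006 km, v_c = √(μ/r) = 7.057 km/s.
Vis-viva on the transfer ellipse at r = 8006 km gives v_t = √[μ(2/r − 1/a_t)] = 9.461 km/s.
Δv₁ = |v_t − v_c| = |9.461 − 7.057| = 2.404 km/s.

Δv₁ = 2.404 km/s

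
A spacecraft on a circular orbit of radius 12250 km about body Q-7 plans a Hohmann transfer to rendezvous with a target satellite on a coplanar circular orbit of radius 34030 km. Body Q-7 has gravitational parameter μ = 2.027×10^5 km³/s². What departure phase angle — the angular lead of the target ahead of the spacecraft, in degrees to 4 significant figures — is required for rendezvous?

Transfer-ellipse semi-major axis a_t = (r₁ + r₂)/2 = (12250 + 34030)/2 = 23140 km.
Transfer time t = π√(a_t³/μ) = 24562 s.
The target's mean motion on its circular orbit is ω₂ = √(μ/r₂³) = 7.1719×10^-5 rad/s.
Angle swept by the target during transfer: ω₂·t = 1.7616 rad = 100.93°.
Arrival is 180° from departure on the ellipse, so φ = 180° − 100.93° = 79.07°.

φ = 79.07°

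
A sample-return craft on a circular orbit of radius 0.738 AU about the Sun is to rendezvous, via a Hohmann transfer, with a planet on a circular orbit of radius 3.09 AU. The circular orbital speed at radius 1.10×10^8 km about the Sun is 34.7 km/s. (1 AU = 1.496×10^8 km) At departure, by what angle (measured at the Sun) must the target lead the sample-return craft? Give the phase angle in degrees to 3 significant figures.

φ = 92.2°

From the circular-orbit relation v² = μ/r at r = 1.10×10^8 km: μ = v²r = (34.7)² × 1.10×10^8 = 1.32450×10^11 km³/s².
In km: r₁ = 0.738 × 1.496×10^8 = 1.104048×10^8 km; r₂ = 3.09 × 1.496×10^8 = 4.62264×10^8 km.
The Hohmann ellipse has a_t = (r₁ + r₂)/2 = 2.863344×10^8 km.
Transfer time t = π√(a_t³/μ) = 4.18248×10^7 s.
Target angular speed ω₂ = √(μ/r₂³) = 3.66177×10^-8 rad/s.
Angle swept by the target during transfer: ω₂·t = 1.531528 rad = 87.7501°.
The sample-return craft traverses 180° on the transfer ellipse, so the target must lead by 180° − 87.7501° = 92.2°.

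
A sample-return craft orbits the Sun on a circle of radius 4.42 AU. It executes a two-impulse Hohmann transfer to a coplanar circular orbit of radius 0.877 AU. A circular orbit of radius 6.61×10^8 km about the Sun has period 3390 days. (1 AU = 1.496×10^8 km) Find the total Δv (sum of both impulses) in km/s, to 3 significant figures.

From Kepler's third law T² = 4π²r³/μ at r = 6.61×10^8 km, T = 3390 days = 3390 × 86400 s = 2.92896×10^8 s: μ = 4π²r³/T² = 1.32904×10^11 km³/s².
In km: r₁ = 4.42 × 1.496×10^8 = 6.61232×10^8 km; r₂ = 0.877 × 1.496×10^8 = 1.311992×10^8 km.
Transfer-ellipse semi-major axis a_t = (r₁ + r₂)/2 = (6.61232×10^8 + 1.311992×10^8)/2 = 3.962156×10^8 km.
At r₁ the circular-orbit speed is v₁ = √(μ/r₁) = 14.177 km/s.
On the transfer ellipse at r₁, vis-viva gives v_a = √[μ(2/r₁ − 1/a_t)] = 8.1581 km/s.
First burn Δv₁ = |v_a − v₁| = 6.019 km/s.
At r₂, v₂ = √(μ/r₂) = 31.8275 km/s.
Transfer-orbit speed at r₂: v_p = √[μ(2/r₂ − 1/a_t)] = 41.1163 km/s.
Second burn Δv₂ = |v₂ − v_p| = 9.289 km/s.
Δv = Δv₁ + Δv₂ = 6.019 + 9.289 = 15.31 km/s.

Δv = 15.3 km/s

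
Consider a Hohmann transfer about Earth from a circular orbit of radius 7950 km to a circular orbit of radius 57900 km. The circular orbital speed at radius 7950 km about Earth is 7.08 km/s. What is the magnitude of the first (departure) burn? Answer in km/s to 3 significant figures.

Δv₁ = 2.31 km/s

From the circular-orbit relation v² = μ/r at r = 7950 km: μ = v²r = (7.08)² × 7950 = 3.98505×10^5 km³/s².
Transfer-ellipse semi-major axis a_t = (r₁ + r₂)/2 = (7950 + 57900)/2 = 32925 km.
On the circular orbit at r = 7950 km, v_c = √(μ/r) = 7.080 km/s.
Vis-viva on the transfer ellipse at r = 7950 km gives v_t = √[μ(2/r − 1/a_t)] = 9.389 km/s.
Δv₁ = |v_t − v_c| = |9.389 − 7.080| = 2.309 km/s.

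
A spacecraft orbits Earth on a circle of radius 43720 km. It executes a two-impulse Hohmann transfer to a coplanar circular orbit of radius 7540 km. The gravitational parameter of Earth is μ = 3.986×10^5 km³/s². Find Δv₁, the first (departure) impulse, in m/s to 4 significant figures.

Δv₁ = 1382 m/s

The Hohmann ellipse has a_t = (r₁ + r₂)/2 = 25630 km.
Circular speed at r = 43720 km: v_c = √(μ/r) = 3.0195 km/s.
Transfer-orbit speed at the same r (vis-viva, a = a_t): v_t = √[μ(2/r − 1/a_t)] = 1.6377 km/s.
Δv₁ = |v_t − v_c| = |1.6377 − 3.0195| = 1.382 km/s.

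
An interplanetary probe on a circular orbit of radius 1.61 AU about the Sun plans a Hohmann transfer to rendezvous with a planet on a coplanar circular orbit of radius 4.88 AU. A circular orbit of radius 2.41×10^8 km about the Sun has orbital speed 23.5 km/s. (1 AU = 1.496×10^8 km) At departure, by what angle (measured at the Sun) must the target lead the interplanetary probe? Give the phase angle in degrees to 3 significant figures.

φ = 82.4°

From the circular-orbit relation v² = μ/r at r = 2.41×10^8 km: μ = v²r = (23.5)² × 2.41×10^8 = 1.33092×10^11 km³/s².
In km: r₁ = 1.61 × 1.496×10^8 = 2.40856×10^8 km; r₂ = 4.88 × 1.496×10^8 = 7.30048×10^8 km.
Semi-major axis of the transfer orbit: a_t = (2.40856×10^8 + 7.30048×10^8)/2 = 4.85452×10^8 km.
Transfer time t = π√(a_t³/μ) = 9.2107×10^7 s.
The target's mean motion on its circular orbit is ω₂ = √(μ/r₂³) = 1.8495×10^-8 rad/s.
Angle swept by the target during transfer: ω₂·t = 1.7035 rad = 97.60°.
Arrival is 180° from departure on the ellipse, so φ = 180° − 97.60° = 82.4°.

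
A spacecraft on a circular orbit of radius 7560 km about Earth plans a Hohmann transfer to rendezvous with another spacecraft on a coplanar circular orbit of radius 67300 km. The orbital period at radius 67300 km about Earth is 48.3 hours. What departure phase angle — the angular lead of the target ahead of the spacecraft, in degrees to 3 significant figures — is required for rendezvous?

φ = 105°

From Kepler's third law T² = 4π²r³/μ at r = 67300 km, T = 48.3 hours = 48.3 × 3600 s = 1.7388×10^5 s: μ = 4π²r³/T² = 3.98021×10^5 km³/s².
Semi-major axis of the transfer orbit: a_t = (7560 + 67300)/2 = 37430 km.
The half-period of the transfer ellipse is t = π√(a_t³/μ) = 36060 s.
Target angular speed ω₂ = √(μ/r₂³) = 3.614×10^-5 rad/s.
Angle swept by the target during transfer: ω₂·t = 1.303 rad = 74.66°.
Arrival is 180° from departure on the ellipse, so φ = 180° − 74.66° = 105°.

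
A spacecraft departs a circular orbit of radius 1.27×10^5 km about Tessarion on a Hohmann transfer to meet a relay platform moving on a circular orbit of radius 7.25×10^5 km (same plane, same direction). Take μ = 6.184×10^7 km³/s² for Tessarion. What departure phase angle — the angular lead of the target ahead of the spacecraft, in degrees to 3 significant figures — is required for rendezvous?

Transfer-ellipse semi-major axis a_t = (r₁ + r₂)/2 = (1.270×10^5 + 7.250×10^5)/2 = 4.260×10^5 km.
Transfer time t = π√(a_t³/μ) = 1.111×10^5 s.
Target angular speed ω₂ = √(μ/r₂³) = 1.274×10^-5 rad/s.
Angle swept by the target during transfer: ω₂·t = 1.415 rad = 81.07°.
The spacecraft traverses 180° on the transfer ellipse, so the target must lead by 180° − 81.07° = 98.9°.

φ = 98.9°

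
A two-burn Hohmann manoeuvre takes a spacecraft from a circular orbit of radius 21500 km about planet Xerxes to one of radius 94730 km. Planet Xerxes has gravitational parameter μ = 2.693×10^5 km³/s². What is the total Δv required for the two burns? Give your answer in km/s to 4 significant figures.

Δv = 1.640 km/s

The Hohmann ellipse has a_t = (r₁ + r₂)/2 = 58115 km.
Circular speed at r₁: v₁ = √(μ/r₁) = √(2.693×10^5/21500) = 3.5391 km/s.
On the transfer ellipse at r₁, vis-viva gives v_p = √[μ(2/r₁ − 1/a_t)] = 4.5185 km/s.
First burn Δv₁ = |v_p − v₁| = 0.9794 km/s.
At r₂, v₂ = √(μ/r₂) = 1.68607 km/s.
Transfer-orbit speed at r₂: v_a = √[μ(2/r₂ − 1/a_t)] = 1.02553 km/s.
Second burn Δv₂ = |v₂ − v_a| = 0.6605 km/s.
Total Δv = Δv₁ + Δv₂ = 1.640 km/s.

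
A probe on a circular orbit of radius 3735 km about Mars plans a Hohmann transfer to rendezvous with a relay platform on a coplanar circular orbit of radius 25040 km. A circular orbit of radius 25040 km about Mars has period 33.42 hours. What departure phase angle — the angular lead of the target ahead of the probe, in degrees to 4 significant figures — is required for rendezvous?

From Kepler's third law T² = 4π²r³/μ at r = 25040 km, T = 33.42 hours = 33.42 × 3600 s = 1.20312×10^5 s: μ = 4π²r³/T² = 42819.8 km³/s².
Transfer-ellipse semi-major axis a_t = (r₁ + r₂)/2 = (3735 + 25040)/2 = 14387.5 km.
Transfer time t = π√(a_t³/μ) = 26200 s.
The target's mean motion on its circular orbit is ω₂ = √(μ/r₂³) = 5.2224×10^-5 rad/s.
Angle swept by the target during transfer: ω₂·t = 1.3683 rad = 78.40°.
The probe traverses 180° on the transfer ellipse, so the target must lead by 180° − 78.40° = 101.6°.

φ = 101.6°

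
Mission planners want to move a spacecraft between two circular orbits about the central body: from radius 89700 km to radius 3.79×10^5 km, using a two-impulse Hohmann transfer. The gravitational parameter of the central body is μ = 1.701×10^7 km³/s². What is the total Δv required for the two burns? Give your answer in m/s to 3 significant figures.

The Hohmann ellipse has a_t = (r₁ + r₂)/2 = 2.3435×10^5 km.
At r₁ the circular-orbit speed is v₁ = √(μ/r₁) = 13.7707 km/s.
Transfer-orbit speed at r₁ (v² = μ(2/r − 1/a)): v_p = √[μ(2/r₁ − 1/a_t)] = 17.5123 km/s.
First burn Δv₁ = |v_p − v₁| = 3.7416 km/s.
At r₂, v₂ = √(μ/r₂) = 6.6993 km/s.
Transfer-orbit speed at r₂: v_a = √[μ(2/r₂ − 1/a_t)] = 4.1447 km/s.
Second burn Δv₂ = |v₂ − v_a| = 2.5546 km/s.
Total Δv = Δv₁ + Δv₂ = 6.296 km/s.

Δv = 6300 m/s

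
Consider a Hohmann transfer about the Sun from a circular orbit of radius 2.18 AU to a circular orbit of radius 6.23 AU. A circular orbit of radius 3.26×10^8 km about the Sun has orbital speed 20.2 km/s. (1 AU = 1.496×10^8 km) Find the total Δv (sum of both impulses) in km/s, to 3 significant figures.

Δv = 7.73 km/s

From the circular-orbit relation v² = μ/r at r = 3.26×10^8 km: μ = v²r = (20.2)² × 3.26×10^8 = 1.33021×10^11 km³/s².
In km: r₁ = 2.18 × 1.496×10^8 = 3.26128×10^8 km; r₂ = 6.23 × 1.496×10^8 = 9.32008×10^8 km.
Semi-major axis of the transfer orbit: a_t = (3.26128×10^8 + 9.32008×10^8)/2 = 6.29068×10^8 km.
Circular speed at r₁: v₁ = √(μ/r₁) = √(1.33021×10^11/3.26128×10^8) = 20.19604 km/s.
Transfer-orbit speed at r₁ (vis-viva): v_p = √[μ(2/r₁ − 1/a_t)] = 24.58256 km/s.
First burn Δv₁ = |v_p − v₁| = 4.3865 km/s.
Circular speed at r₂: v₂ = √(μ/r₂) = 11.94677 km/s.
Transfer-orbit speed at r₂: v_a = √[μ(2/r₂ − 1/a_t)] = 8.601924 km/s.
Second burn Δv₂ = |v₂ − v_a| = 3.3448 km/s.
Total Δv = Δv₁ + Δv₂ = 7.731 km/s.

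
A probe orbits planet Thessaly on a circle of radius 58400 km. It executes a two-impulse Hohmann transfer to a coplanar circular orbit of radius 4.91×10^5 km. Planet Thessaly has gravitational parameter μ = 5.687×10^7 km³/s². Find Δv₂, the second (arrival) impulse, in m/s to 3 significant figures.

Δv₂ = 5800 m/s

The Hohmann ellipse has a_t = (r₁ + r₂)/2 = 2.747×10^5 km.
On the circular orbit at r = 4.910×10^5 km, v_c = √(μ/r) = 10.762 km/s.
Vis-viva on the transfer ellipse at r = 4.910×10^5 km gives v_t = √[μ(2/r − 1/a_t)] = 4.9622 km/s.
Δv₂ = |v_t − v_c| = |4.9622 − 10.762| = 5.800 km/s.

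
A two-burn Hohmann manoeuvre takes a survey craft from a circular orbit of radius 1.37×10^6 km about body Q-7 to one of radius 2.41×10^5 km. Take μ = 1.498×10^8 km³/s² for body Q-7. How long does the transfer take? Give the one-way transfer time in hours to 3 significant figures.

t = 51.5 hours

Transfer-ellipse semi-major axis a_t = (r₁ + r₂)/2 = (1.370×10^6 + 2.410×10^5)/2 = 8.055×10^5 km.
By Kepler's third law the transfer-orbit period is T = 2π√(a_t³/μ), so t = T/2 = 1.8556×10^5 s.
Converting: 1.8556×10^5 s ÷ 3600 s/hour = 51.5 hours.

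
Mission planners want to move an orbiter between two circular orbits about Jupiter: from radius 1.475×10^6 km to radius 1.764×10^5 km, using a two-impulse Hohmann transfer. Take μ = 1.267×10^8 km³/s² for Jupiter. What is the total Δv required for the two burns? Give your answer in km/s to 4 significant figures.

Transfer-ellipse semi-major axis a_t = (r₁ + r₂)/2 = (1.475×10^6 + 1.764×10^5)/2 = 8.257×10^5 km.
Circular speed at r₁: v₁ = √(μ/r₁) = √(1.267×10^8/1.475×10^6) = 9.268 km/s.
Transfer-orbit speed at r₁ (vis-viva): v_a = √[μ(2/r₁ − 1/a_t)] = 4.284 km/s.
First burn Δv₁ = |v_a − v₁| = 4.984 km/s.
At r₂, v₂ = √(μ/r₂) = 26.80 km/s.
Transfer-orbit speed at r₂: v_p = √[μ(2/r₂ − 1/a_t)] = 35.82 km/s.
Second burn Δv₂ = |v₂ − v_p| = 9.020 km/s.
Δv = Δv₁ + Δv₂ = 4.984 + 9.020 = 14.00 km/s.

Δv = 14.00 km/s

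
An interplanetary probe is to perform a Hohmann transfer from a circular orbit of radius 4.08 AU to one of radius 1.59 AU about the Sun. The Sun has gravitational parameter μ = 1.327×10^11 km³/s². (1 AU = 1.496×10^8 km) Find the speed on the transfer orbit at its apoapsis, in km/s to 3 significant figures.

In km: r₁ = 4.08 × 1.496×10^8 = 6.10368×10^8 km; r₂ = 1.59 × 1.496×10^8 = 2.37864×10^8 km.
Transfer-ellipse semi-major axis a_t = (r₁ + r₂)/2 = (6.10368×10^8 + 2.37864×10^8)/2 = 4.24116×10^8 km.
At apoapsis, r = 6.10368×10^8 km.
From the vis-viva equation, v = √[μ(2/r − 1/a_t)] = 11.04 km/s.

v = 11.0 km/s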